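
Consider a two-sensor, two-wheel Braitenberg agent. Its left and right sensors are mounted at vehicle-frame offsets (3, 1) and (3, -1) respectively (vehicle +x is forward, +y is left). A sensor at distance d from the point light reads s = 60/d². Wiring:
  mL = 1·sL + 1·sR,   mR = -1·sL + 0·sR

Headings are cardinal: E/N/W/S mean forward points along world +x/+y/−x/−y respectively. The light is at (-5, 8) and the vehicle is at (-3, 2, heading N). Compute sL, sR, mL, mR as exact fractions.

left sensor world pos  = (-4, 5); dL² = 10
right sensor world pos = (-2, 5); dR² = 18
sL = 60/10 = 6
sR = 60/18 = 10/3
mL = 1·sL + 1·sR = 28/3
mR = -1·sL + 0·sR = -6

6 10/3 28/3 -6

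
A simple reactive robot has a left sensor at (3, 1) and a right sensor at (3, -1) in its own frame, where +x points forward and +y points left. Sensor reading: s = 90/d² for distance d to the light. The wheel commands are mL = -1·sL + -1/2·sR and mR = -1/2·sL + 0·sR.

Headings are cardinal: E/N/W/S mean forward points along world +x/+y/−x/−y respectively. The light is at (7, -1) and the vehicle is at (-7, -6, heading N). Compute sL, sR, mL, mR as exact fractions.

90/229 90/173 -25875/39617 -45/229

left sensor world pos  = (-8, -3); dL² = 229
right sensor world pos = (-6, -3); dR² = 173
sL = 90/229 = 90/229
sR = 90/173 = 90/173
mL = -1·sL + -1/2·sR = -25875/39617
mR = -1/2·sL + 0·sR = -45/229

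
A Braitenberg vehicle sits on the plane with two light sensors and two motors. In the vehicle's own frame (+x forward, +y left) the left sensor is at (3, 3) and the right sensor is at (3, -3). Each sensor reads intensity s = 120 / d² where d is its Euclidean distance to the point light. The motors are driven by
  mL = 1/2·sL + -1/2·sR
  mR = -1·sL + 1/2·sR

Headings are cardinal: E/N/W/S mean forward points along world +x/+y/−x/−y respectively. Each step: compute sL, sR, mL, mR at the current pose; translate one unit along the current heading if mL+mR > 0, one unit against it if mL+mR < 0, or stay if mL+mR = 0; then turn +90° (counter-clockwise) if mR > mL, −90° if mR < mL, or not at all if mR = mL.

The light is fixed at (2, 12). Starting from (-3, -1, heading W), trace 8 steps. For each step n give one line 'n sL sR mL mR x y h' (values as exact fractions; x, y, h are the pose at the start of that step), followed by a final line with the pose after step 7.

n=0: pose=(-3,-1,W); sL=3/8, sR=30/41; mL=-117/656, mR=-3/328; mL+mR=-3/16 → advance -1; mR−mL=111/656 → turn +1·90°
n=1: pose=(-2,-1,S); sL=120/257, sR=24/61; mL=576/15677, mR=-4236/15677; mL+mR=-60/257 → advance -1; mR−mL=-4812/15677 → turn -1·90°
n=2: pose=(-2,0,W); sL=60/137, sR=12/13; mL=-432/1781, mR=42/1781; mL+mR=-30/137 → advance -1; mR−mL=474/1781 → turn +1·90°
n=3: pose=(-1,0,S); sL=8/15, sR=40/87; mL=16/435, mR=-44/145; mL+mR=-4/15 → advance -1; mR−mL=-148/435 → turn -1·90°
n=4: pose=(-1,1,W); sL=15/29, sR=6/5; mL=-99/290, mR=12/145; mL+mR=-15/58 → advance -1; mR−mL=123/290 → turn +1·90°
n=5: pose=(0,1,S); sL=120/197, sR=120/221; mL=1440/43537, mR=-14700/43537; mL+mR=-60/197 → advance -1; mR−mL=-16140/43537 → turn -1·90°
n=6: pose=(0,2,W); sL=60/97, sR=60/37; mL=-1800/3589, mR=690/3589; mL+mR=-30/97 → advance -1; mR−mL=2490/3589 → turn +1·90°
n=7: pose=(1,2,S); sL=120/173, sR=24/37; mL=144/6401, mR=-2364/6401; mL+mR=-60/173 → advance -1; mR−mL=-2508/6401 → turn -1·90°

0 3/8 30/41 -117/656 -3/328 -3 -1 W
1 120/257 24/61 576/15677 -4236/15677 -2 -1 S
2 60/137 12/13 -432/1781 42/1781 -2 0 W
3 8/15 40/87 16/435 -44/145 -1 0 S
4 15/29 6/5 -99/290 12/145 -1 1 W
5 120/197 120/221 1440/43537 -14700/43537 0 1 S
6 60/97 60/37 -1800/3589 690/3589 0 2 W
7 120/173 24/37 144/6401 -2364/6401 1 2 S
final 1 3 W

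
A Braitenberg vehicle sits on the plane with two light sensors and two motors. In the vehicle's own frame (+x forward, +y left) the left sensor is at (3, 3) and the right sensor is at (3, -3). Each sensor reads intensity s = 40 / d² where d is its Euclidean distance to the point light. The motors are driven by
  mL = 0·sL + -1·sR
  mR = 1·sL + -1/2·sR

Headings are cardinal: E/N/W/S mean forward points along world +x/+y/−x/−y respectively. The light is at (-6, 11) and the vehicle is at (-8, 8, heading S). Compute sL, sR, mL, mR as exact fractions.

left sensor world pos  = (-5, 5); dL² = 37
right sensor world pos = (-11, 5); dR² = 61
sL = 40/37 = 40/37
sR = 40/61 = 40/61
mL = 0·sL + -1·sR = -40/61
mR = 1·sL + -1/2·sR = 1700/2257

40/37 40/61 -40/61 1700/2257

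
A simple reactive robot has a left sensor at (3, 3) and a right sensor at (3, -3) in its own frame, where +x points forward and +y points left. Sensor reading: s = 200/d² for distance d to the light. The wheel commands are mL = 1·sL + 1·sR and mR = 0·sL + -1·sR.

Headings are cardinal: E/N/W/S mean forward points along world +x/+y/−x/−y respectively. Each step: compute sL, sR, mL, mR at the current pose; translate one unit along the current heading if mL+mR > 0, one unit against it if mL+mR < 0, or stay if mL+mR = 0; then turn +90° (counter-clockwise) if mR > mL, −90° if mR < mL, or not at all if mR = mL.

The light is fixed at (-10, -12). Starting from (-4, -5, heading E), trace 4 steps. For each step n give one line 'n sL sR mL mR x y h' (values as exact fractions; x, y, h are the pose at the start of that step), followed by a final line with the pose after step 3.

n=0: pose=(-4,-5,E); sL=200/181, sR=200/97; mL=55600/17557, mR=-200/97; mL+mR=200/181 → advance +1; mR−mL=-91800/17557 → turn -1·90°
n=1: pose=(-3,-5,S); sL=50/29, sR=25/4; mL=925/116, mR=-25/4; mL+mR=50/29 → advance +1; mR−mL=-825/58 → turn -1·90°
n=2: pose=(-3,-6,W); sL=8, sR=200/97; mL=976/97, mR=-200/97; mL+mR=8 → advance +1; mR−mL=-1176/97 → turn -1·90°
n=3: pose=(-4,-6,N); sL=20/9, sR=100/81; mL=280/81, mR=-100/81; mL+mR=20/9 → advance +1; mR−mL=-380/81 → turn -1·90°

0 200/181 200/97 55600/17557 -200/97 -4 -5 E
1 50/29 25/4 925/116 -25/4 -3 -5 S
2 8 200/97 976/97 -200/97 -3 -6 W
3 20/9 100/81 280/81 -100/81 -4 -6 N
final -4 -5 E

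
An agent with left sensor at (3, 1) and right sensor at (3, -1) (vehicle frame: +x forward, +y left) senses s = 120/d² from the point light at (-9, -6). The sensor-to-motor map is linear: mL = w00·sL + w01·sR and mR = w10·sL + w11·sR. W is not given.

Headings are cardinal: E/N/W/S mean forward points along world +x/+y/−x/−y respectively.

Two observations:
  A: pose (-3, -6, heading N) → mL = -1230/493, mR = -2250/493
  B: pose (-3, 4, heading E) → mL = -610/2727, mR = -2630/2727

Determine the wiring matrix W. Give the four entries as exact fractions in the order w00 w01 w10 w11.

-1 1/2 -1 -1/2

obs A: pose=(-3,-6,N) → sL=60/17, sR=60/29, mL=-1230/493, mR=-2250/493
obs B: pose=(-3,4,E) → sL=60/101, sR=20/27, mL=-610/2727, mR=-2630/2727
sensor matrix S = [[60/17, 60/29], [60/101, 20/27]]; det S = 620800/448137
solve [mL_A; mL_B] = S·[w00; w01] and [mR_A; mR_B] = S·[w10; w11]:
  w00 = -1, w01 = 1/2, w10 = -1, w11 = -1/2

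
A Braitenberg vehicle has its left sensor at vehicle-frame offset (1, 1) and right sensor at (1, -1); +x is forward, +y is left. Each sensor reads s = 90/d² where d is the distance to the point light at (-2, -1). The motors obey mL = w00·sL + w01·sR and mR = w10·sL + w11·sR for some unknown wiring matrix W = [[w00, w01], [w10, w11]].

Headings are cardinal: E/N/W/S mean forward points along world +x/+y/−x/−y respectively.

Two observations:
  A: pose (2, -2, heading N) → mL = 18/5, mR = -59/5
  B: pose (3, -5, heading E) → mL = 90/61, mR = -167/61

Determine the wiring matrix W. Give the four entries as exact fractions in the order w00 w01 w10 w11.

0 1 -1 -1/2

obs A: pose=(2,-2,N) → sL=10, sR=18/5, mL=18/5, mR=-59/5
obs B: pose=(3,-5,E) → sL=2, sR=90/61, mL=90/61, mR=-167/61
sensor matrix S = [[10, 18/5], [2, 90/61]]; det S = 2304/305
solve [mL_A; mL_B] = S·[w00; w01] and [mR_A; mR_B] = S·[w10; w11]:
  w00 = 0, w01 = 1, w10 = -1, w11 = -1/2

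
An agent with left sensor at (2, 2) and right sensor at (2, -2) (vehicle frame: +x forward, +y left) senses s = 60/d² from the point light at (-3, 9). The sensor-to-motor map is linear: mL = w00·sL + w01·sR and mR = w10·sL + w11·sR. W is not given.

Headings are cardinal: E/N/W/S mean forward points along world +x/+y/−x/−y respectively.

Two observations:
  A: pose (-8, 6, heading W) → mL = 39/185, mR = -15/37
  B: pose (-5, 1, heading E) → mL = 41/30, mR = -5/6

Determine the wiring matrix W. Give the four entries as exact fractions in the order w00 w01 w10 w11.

1 -1/2 -1/2 0

obs A: pose=(-8,6,W) → sL=30/37, sR=6/5, mL=39/185, mR=-15/37
obs B: pose=(-5,1,E) → sL=5/3, sR=3/5, mL=41/30, mR=-5/6
sensor matrix S = [[30/37, 6/5], [5/3, 3/5]]; det S = -56/37
solve [mL_A; mL_B] = S·[w00; w01] and [mR_A; mR_B] = S·[w10; w11]:
  w00 = 1, w01 = -1/2, w10 = -1/2, w11 = 0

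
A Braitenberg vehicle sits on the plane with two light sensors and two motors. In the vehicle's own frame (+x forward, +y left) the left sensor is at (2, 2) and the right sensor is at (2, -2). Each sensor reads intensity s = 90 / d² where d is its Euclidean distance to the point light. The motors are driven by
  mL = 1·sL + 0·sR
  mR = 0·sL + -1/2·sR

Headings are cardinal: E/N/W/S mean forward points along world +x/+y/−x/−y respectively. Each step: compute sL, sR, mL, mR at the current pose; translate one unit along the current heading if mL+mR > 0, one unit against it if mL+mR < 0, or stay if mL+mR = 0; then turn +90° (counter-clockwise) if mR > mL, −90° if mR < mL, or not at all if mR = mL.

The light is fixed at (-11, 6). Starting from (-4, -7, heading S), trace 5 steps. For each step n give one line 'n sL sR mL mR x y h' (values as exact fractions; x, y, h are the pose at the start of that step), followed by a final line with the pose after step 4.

n=0: pose=(-4,-7,S); sL=5/17, sR=9/25; mL=5/17, mR=-9/50; mL+mR=97/850 → advance +1; mR−mL=-403/850 → turn -1·90°
n=1: pose=(-4,-8,W); sL=90/281, sR=90/169; mL=90/281, mR=-45/169; mL+mR=2565/47489 → advance +1; mR−mL=-27855/47489 → turn -1·90°
n=2: pose=(-5,-8,N); sL=9/16, sR=45/104; mL=9/16, mR=-45/208; mL+mR=9/26 → advance +1; mR−mL=-81/104 → turn -1·90°
n=3: pose=(-5,-7,E); sL=18/37, sR=90/289; mL=18/37, mR=-45/289; mL+mR=3537/10693 → advance +1; mR−mL=-6867/10693 → turn -1·90°
n=4: pose=(-4,-7,S); sL=5/17, sR=9/25; mL=5/17, mR=-9/50; mL+mR=97/850 → advance +1; mR−mL=-403/850 → turn -1·90°

0 5/17 9/25 5/17 -9/50 -4 -7 S
1 90/281 90/169 90/281 -45/169 -4 -8 W
2 9/16 45/104 9/16 -45/208 -5 -8 N
3 18/37 90/289 18/37 -45/289 -5 -7 E
4 5/17 9/25 5/17 -9/50 -4 -7 S
final -4 -8 W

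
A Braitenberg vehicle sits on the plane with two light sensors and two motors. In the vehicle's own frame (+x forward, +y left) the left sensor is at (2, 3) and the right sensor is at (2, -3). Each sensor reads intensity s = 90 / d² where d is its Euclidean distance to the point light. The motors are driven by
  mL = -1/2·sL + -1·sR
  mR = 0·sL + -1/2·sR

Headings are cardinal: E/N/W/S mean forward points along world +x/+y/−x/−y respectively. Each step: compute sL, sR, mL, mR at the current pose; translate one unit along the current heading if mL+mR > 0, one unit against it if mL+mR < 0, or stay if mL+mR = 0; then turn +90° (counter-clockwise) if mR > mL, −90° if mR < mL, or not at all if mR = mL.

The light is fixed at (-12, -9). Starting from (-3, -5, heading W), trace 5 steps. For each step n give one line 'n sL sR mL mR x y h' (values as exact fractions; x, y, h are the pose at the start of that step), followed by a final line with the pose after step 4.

0 9/5 45/49 -891/490 -45/98 -3 -5 W
1 90/173 90/53 -17955/9169 -45/53 -2 -5 S
2 45/104 45/74 -6345/7696 -45/148 -2 -4 E
3 18/17 90/193 -3267/3281 -45/193 -3 -4 N
4 9/5 45/49 -891/490 -45/98 -3 -5 W
final -2 -5 S

n=0: pose=(-3,-5,W); sL=9/5, sR=45/49; mL=-891/490, mR=-45/98; mL+mR=-558/245 → advance -1; mR−mL=333/245 → turn +1·90°
n=1: pose=(-2,-5,S); sL=90/173, sR=90/53; mL=-17955/9169, mR=-45/53; mL+mR=-25740/9169 → advance -1; mR−mL=10170/9169 → turn +1·90°
n=2: pose=(-2,-4,E); sL=45/104, sR=45/74; mL=-6345/7696, mR=-45/148; mL+mR=-8685/7696 → advance -1; mR−mL=4005/7696 → turn +1·90°
n=3: pose=(-3,-4,N); sL=18/17, sR=90/193; mL=-3267/3281, mR=-45/193; mL+mR=-4032/3281 → advance -1; mR−mL=2502/3281 → turn +1·90°
n=4: pose=(-3,-5,W); sL=9/5, sR=45/49; mL=-891/490, mR=-45/98; mL+mR=-558/245 → advance -1; mR−mL=333/245 → turn +1·90°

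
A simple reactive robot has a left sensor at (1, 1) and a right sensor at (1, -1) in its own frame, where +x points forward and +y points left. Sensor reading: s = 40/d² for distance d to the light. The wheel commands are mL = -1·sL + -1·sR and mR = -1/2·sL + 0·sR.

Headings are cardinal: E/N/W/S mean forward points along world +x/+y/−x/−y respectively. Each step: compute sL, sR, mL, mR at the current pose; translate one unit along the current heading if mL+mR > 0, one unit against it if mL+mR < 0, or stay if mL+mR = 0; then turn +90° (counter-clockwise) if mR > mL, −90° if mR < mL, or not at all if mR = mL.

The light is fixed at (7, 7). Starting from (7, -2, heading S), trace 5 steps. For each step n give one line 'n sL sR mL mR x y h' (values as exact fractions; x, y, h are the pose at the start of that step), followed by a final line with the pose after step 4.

n=0: pose=(7,-2,S); sL=40/101, sR=40/101; mL=-80/101, mR=-20/101; mL+mR=-100/101 → advance -1; mR−mL=60/101 → turn +1·90°
n=1: pose=(7,-1,E); sL=4/5, sR=20/41; mL=-264/205, mR=-2/5; mL+mR=-346/205 → advance -1; mR−mL=182/205 → turn +1·90°
n=2: pose=(6,-1,N); sL=40/53, sR=40/49; mL=-4080/2597, mR=-20/53; mL+mR=-5060/2597 → advance -1; mR−mL=3100/2597 → turn +1·90°
n=3: pose=(6,-2,W); sL=5/13, sR=10/17; mL=-215/221, mR=-5/26; mL+mR=-515/442 → advance -1; mR−mL=345/442 → turn +1·90°
n=4: pose=(7,-2,S); sL=40/101, sR=40/101; mL=-80/101, mR=-20/101; mL+mR=-100/101 → advance -1; mR−mL=60/101 → turn +1·90°

0 40/101 40/101 -80/101 -20/101 7 -2 S
1 4/5 20/41 -264/205 -2/5 7 -1 E
2 40/53 40/49 -4080/2597 -20/53 6 -1 N
3 5/13 10/17 -215/221 -5/26 6 -2 W
4 40/101 40/101 -80/101 -20/101 7 -2 S
final 7 -1 E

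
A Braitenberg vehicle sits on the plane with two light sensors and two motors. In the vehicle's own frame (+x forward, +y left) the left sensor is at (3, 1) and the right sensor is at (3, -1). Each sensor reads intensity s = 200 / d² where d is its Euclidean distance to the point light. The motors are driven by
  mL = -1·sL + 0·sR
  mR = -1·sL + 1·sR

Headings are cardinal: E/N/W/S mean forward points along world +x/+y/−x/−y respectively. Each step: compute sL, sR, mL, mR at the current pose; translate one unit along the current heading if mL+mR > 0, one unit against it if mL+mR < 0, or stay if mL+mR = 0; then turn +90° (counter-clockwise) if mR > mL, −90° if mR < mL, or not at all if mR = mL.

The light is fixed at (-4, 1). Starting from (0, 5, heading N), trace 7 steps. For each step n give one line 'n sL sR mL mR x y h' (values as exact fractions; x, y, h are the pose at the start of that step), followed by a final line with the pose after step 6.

0 100/29 100/37 -100/29 -800/1073 0 5 N
1 40 200/17 -40 -480/17 0 4 W
2 50/9 25/2 -50/9 125/18 1 4 S
3 200/73 40/13 -200/73 320/949 1 3 E
4 100/17 4 -100/17 -32/17 0 3 N
5 200 40 -200 -160 0 2 W
6 5 10 -5 5 1 2 S
final 1 2 E

n=0: pose=(0,5,N); sL=100/29, sR=100/37; mL=-100/29, mR=-800/1073; mL+mR=-4500/1073 → advance -1; mR−mL=100/37 → turn +1·90°
n=1: pose=(0,4,W); sL=40, sR=200/17; mL=-40, mR=-480/17; mL+mR=-1160/17 → advance -1; mR−mL=200/17 → turn +1·90°
n=2: pose=(1,4,S); sL=50/9, sR=25/2; mL=-50/9, mR=125/18; mL+mR=25/18 → advance +1; mR−mL=25/2 → turn +1·90°
n=3: pose=(1,3,E); sL=200/73, sR=40/13; mL=-200/73, mR=320/949; mL+mR=-2280/949 → advance -1; mR−mL=40/13 → turn +1·90°
n=4: pose=(0,3,N); sL=100/17, sR=4; mL=-100/17, mR=-32/17; mL+mR=-132/17 → advance -1; mR−mL=4 → turn +1·90°
n=5: pose=(0,2,W); sL=200, sR=40; mL=-200, mR=-160; mL+mR=-360 → advance -1; mR−mL=40 → turn +1·90°
n=6: pose=(1,2,S); sL=5, sR=10; mL=-5, mR=5; mL+mR=0 → advance +0; mR−mL=10 → turn +1·90°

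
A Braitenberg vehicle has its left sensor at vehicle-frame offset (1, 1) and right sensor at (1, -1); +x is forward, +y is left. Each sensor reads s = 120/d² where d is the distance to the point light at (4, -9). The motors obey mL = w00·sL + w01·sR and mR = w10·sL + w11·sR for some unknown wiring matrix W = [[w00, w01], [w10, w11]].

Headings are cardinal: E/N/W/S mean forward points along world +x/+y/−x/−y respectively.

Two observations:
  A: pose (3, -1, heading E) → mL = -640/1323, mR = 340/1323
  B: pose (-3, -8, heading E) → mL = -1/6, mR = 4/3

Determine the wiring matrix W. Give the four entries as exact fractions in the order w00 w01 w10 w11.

1/2 -1/2 1 -1/2

obs A: pose=(3,-1,E) → sL=40/27, sR=120/49, mL=-640/1323, mR=340/1323
obs B: pose=(-3,-8,E) → sL=3, sR=10/3, mL=-1/6, mR=4/3
sensor matrix S = [[40/27, 120/49], [3, 10/3]]; det S = -9560/3969
solve [mL_A; mL_B] = S·[w00; w01] and [mR_A; mR_B] = S·[w10; w11]:
  w00 = 1/2, w01 = -1/2, w10 = 1, w11 = -1/2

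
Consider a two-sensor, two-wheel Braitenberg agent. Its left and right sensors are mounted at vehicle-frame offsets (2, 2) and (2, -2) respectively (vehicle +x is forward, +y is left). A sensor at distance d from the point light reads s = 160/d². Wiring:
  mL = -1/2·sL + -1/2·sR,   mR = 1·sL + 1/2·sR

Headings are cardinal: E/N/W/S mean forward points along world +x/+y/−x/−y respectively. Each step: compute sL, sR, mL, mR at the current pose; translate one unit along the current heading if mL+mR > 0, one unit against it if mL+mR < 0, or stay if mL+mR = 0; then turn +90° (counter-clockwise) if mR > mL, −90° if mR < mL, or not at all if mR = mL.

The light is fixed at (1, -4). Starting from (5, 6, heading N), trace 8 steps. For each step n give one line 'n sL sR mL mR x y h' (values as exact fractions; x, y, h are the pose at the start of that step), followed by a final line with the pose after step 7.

0 40/37 8/9 -328/333 508/333 5 6 N
1 32/17 160/173 -4128/2941 6896/2941 5 7 W
2 80/53 80/41 -3760/2173 5400/2173 4 7 S
3 160/169 160/89 -20640/15041 27760/15041 4 6 E
4 40/37 8/9 -328/333 508/333 5 6 N
5 32/17 160/173 -4128/2941 6896/2941 5 7 W
6 80/53 80/41 -3760/2173 5400/2173 4 7 S
7 160/169 160/89 -20640/15041 27760/15041 4 6 E
final 5 6 N

n=0: pose=(5,6,N); sL=40/37, sR=8/9; mL=-328/333, mR=508/333; mL+mR=20/37 → advance +1; mR−mL=836/333 → turn +1·90°
n=1: pose=(5,7,W); sL=32/17, sR=160/173; mL=-4128/2941, mR=6896/2941; mL+mR=16/17 → advance +1; mR−mL=11024/2941 → turn +1·90°
n=2: pose=(4,7,S); sL=80/53, sR=80/41; mL=-3760/2173, mR=5400/2173; mL+mR=40/53 → advance +1; mR−mL=9160/2173 → turn +1·90°
n=3: pose=(4,6,E); sL=160/169, sR=160/89; mL=-20640/15041, mR=27760/15041; mL+mR=80/169 → advance +1; mR−mL=48400/15041 → turn +1·90°
n=4: pose=(5,6,N); sL=40/37, sR=8/9; mL=-328/333, mR=508/333; mL+mR=20/37 → advance +1; mR−mL=836/333 → turn +1·90°
n=5: pose=(5,7,W); sL=32/17, sR=160/173; mL=-4128/2941, mR=6896/2941; mL+mR=16/17 → advance +1; mR−mL=11024/2941 → turn +1·90°
n=6: pose=(4,7,S); sL=80/53, sR=80/41; mL=-3760/2173, mR=5400/2173; mL+mR=40/53 → advance +1; mR−mL=9160/2173 → turn +1·90°
n=7: pose=(4,6,E); sL=160/169, sR=160/89; mL=-20640/15041, mR=27760/15041; mL+mR=80/169 → advance +1; mR−mL=48400/15041 → turn +1·90°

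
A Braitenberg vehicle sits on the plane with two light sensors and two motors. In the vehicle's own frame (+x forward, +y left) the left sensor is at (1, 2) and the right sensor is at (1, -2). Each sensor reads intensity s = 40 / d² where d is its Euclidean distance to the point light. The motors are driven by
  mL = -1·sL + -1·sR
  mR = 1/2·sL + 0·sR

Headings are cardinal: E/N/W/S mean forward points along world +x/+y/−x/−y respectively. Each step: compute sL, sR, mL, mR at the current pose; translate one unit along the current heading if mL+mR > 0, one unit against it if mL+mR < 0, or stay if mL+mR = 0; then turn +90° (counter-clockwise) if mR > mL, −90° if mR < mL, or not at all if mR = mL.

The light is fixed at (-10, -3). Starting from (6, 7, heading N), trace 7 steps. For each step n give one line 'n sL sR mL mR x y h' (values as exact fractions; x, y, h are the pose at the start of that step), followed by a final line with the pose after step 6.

0 40/317 8/89 -6096/28213 20/317 6 7 N
1 20/137 20/173 -6200/23701 10/137 6 6 W
2 8/85 40/289 -336/1445 4/85 7 6 S
3 10/117 10/97 -2140/11349 5/117 7 7 E
4 40/317 8/89 -6096/28213 20/317 6 7 N
5 20/137 20/173 -6200/23701 10/137 6 6 W
6 8/85 40/289 -336/1445 4/85 7 6 S
final 7 7 E

n=0: pose=(6,7,N); sL=40/317, sR=8/89; mL=-6096/28213, mR=20/317; mL+mR=-4316/28213 → advance -1; mR−mL=7876/28213 → turn +1·90°
n=1: pose=(6,6,W); sL=20/137, sR=20/173; mL=-6200/23701, mR=10/137; mL+mR=-4470/23701 → advance -1; mR−mL=7930/23701 → turn +1·90°
n=2: pose=(7,6,S); sL=8/85, sR=40/289; mL=-336/1445, mR=4/85; mL+mR=-268/1445 → advance -1; mR−mL=404/1445 → turn +1·90°
n=3: pose=(7,7,E); sL=10/117, sR=10/97; mL=-2140/11349, mR=5/117; mL+mR=-1655/11349 → advance -1; mR−mL=875/3783 → turn +1·90°
n=4: pose=(6,7,N); sL=40/317, sR=8/89; mL=-6096/28213, mR=20/317; mL+mR=-4316/28213 → advance -1; mR−mL=7876/28213 → turn +1·90°
n=5: pose=(6,6,W); sL=20/137, sR=20/173; mL=-6200/23701, mR=10/137; mL+mR=-4470/23701 → advance -1; mR−mL=7930/23701 → turn +1·90°
n=6: pose=(7,6,S); sL=8/85, sR=40/289; mL=-336/1445, mR=4/85; mL+mR=-268/1445 → advance -1; mR−mL=404/1445 → turn +1·90°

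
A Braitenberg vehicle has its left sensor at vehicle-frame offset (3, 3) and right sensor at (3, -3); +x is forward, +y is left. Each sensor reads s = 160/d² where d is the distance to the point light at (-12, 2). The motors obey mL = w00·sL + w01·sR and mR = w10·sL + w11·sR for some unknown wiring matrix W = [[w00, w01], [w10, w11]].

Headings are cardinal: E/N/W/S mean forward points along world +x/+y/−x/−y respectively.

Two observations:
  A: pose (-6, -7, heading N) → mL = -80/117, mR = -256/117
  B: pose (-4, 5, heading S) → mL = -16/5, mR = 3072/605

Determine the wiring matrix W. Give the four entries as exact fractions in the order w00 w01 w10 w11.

obs A: pose=(-6,-7,N) → sL=32/9, sR=160/117, mL=-80/117, mR=-256/117
obs B: pose=(-4,5,S) → sL=160/121, sR=32/5, mL=-16/5, mR=3072/605
sensor matrix S = [[32/9, 160/117], [160/121, 32/5]]; det S = 1482752/70785
solve [mL_A; mL_B] = S·[w00; w01] and [mR_A; mR_B] = S·[w10; w11]:
  w00 = 0, w01 = -1/2, w10 = -1, w11 = 1

0 -1/2 -1 1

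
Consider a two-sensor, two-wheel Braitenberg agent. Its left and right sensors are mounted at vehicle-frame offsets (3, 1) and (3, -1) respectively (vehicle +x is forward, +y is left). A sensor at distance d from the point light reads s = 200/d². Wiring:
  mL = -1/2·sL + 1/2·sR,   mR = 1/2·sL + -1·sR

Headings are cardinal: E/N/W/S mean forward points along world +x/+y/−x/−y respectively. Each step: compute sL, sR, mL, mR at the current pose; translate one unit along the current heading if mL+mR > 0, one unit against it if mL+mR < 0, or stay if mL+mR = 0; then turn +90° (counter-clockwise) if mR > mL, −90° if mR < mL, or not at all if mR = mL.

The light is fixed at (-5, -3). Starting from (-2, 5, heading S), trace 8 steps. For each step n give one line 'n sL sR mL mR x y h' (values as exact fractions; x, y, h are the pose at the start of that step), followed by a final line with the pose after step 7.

0 200/41 200/29 1200/1189 -5300/1189 -2 5 S
1 25/8 2 -9/16 -7/16 -2 6 W
2 200/61 40/9 320/549 -1540/549 -1 6 S
3 100/41 100/61 -1000/2501 -1050/2501 -1 7 W
4 40/37 40/41 -80/1517 -660/1517 0 7 N
5 50/41 25/16 225/1312 -625/656 0 6 E
6 200/61 40/9 320/549 -1540/549 -1 6 S
7 100/41 100/61 -1000/2501 -1050/2501 -1 7 W
final 0 7 N

n=0: pose=(-2,5,S); sL=200/41, sR=200/29; mL=1200/1189, mR=-5300/1189; mL+mR=-100/29 → advance -1; mR−mL=-6500/1189 → turn -1·90°
n=1: pose=(-2,6,W); sL=25/8, sR=2; mL=-9/16, mR=-7/16; mL+mR=-1 → advance -1; mR−mL=1/8 → turn +1·90°
n=2: pose=(-1,6,S); sL=200/61, sR=40/9; mL=320/549, mR=-1540/549; mL+mR=-20/9 → advance -1; mR−mL=-620/183 → turn -1·90°
n=3: pose=(-1,7,W); sL=100/41, sR=100/61; mL=-1000/2501, mR=-1050/2501; mL+mR=-50/61 → advance -1; mR−mL=-50/2501 → turn -1·90°
n=4: pose=(0,7,N); sL=40/37, sR=40/41; mL=-80/1517, mR=-660/1517; mL+mR=-20/41 → advance -1; mR−mL=-580/1517 → turn -1·90°
n=5: pose=(0,6,E); sL=50/41, sR=25/16; mL=225/1312, mR=-625/656; mL+mR=-25/32 → advance -1; mR−mL=-1475/1312 → turn -1·90°
n=6: pose=(-1,6,S); sL=200/61, sR=40/9; mL=320/549, mR=-1540/549; mL+mR=-20/9 → advance -1; mR−mL=-620/183 → turn -1·90°
n=7: pose=(-1,7,W); sL=100/41, sR=100/61; mL=-1000/2501, mR=-1050/2501; mL+mR=-50/61 → advance -1; mR−mL=-50/2501 → turn -1·90°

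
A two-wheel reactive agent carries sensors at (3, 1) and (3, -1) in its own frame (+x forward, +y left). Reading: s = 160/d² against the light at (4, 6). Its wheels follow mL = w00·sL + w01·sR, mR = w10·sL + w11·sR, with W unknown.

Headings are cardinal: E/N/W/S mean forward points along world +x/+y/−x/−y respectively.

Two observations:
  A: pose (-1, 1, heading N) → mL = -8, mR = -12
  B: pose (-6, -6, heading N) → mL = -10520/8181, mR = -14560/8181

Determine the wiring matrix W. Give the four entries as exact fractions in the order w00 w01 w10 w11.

obs A: pose=(-1,1,N) → sL=4, sR=8, mL=-8, mR=-12
obs B: pose=(-6,-6,N) → sL=80/101, sR=80/81, mL=-10520/8181, mR=-14560/8181
sensor matrix S = [[4, 8], [80/101, 80/81]]; det S = -19520/8181
solve [mL_A; mL_B] = S·[w00; w01] and [mR_A; mR_B] = S·[w10; w11]:
  w00 = -1, w01 = -1/2, w10 = -1, w11 = -1

-1 -1/2 -1 -1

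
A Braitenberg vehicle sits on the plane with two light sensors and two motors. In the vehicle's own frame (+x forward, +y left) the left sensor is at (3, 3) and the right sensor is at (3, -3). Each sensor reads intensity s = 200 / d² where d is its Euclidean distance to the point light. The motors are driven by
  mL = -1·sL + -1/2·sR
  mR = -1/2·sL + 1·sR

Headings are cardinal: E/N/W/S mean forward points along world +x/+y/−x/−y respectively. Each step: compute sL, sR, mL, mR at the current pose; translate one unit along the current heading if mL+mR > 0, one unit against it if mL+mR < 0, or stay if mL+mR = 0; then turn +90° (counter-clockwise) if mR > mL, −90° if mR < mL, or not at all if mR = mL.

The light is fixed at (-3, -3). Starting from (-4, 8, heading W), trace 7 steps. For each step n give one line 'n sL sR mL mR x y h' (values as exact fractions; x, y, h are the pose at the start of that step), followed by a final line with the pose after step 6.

0 5/2 50/53 -315/106 -65/212 -4 8 W
1 200/73 200/73 -300/73 100/73 -3 8 S
2 100/117 20/9 -230/117 70/39 -3 9 E
3 200/241 200/229 -69900/55189 25300/55189 -4 9 N
4 5/2 50/53 -315/106 -65/212 -4 8 W
5 200/73 200/73 -300/73 100/73 -3 8 S
6 100/117 20/9 -230/117 70/39 -3 9 E
final -4 9 N

n=0: pose=(-4,8,W); sL=5/2, sR=50/53; mL=-315/106, mR=-65/212; mL+mR=-695/212 → advance -1; mR−mL=565/212 → turn +1·90°
n=1: pose=(-3,8,S); sL=200/73, sR=200/73; mL=-300/73, mR=100/73; mL+mR=-200/73 → advance -1; mR−mL=400/73 → turn +1·90°
n=2: pose=(-3,9,E); sL=100/117, sR=20/9; mL=-230/117, mR=70/39; mL+mR=-20/117 → advance -1; mR−mL=440/117 → turn +1·90°
n=3: pose=(-4,9,N); sL=200/241, sR=200/229; mL=-69900/55189, mR=25300/55189; mL+mR=-44600/55189 → advance -1; mR−mL=95200/55189 → turn +1·90°
n=4: pose=(-4,8,W); sL=5/2, sR=50/53; mL=-315/106, mR=-65/212; mL+mR=-695/212 → advance -1; mR−mL=565/212 → turn +1·90°
n=5: pose=(-3,8,S); sL=200/73, sR=200/73; mL=-300/73, mR=100/73; mL+mR=-200/73 → advance -1; mR−mL=400/73 → turn +1·90°
n=6: pose=(-3,9,E); sL=100/117, sR=20/9; mL=-230/117, mR=70/39; mL+mR=-20/117 → advance -1; mR−mL=440/117 → turn +1·90°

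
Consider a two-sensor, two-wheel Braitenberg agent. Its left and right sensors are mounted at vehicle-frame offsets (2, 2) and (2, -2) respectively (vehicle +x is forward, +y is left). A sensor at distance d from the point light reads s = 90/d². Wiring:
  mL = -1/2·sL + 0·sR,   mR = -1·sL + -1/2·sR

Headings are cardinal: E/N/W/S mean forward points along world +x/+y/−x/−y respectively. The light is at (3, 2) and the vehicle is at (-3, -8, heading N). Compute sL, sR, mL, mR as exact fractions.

left sensor world pos  = (-5, -6); dL² = 128
right sensor world pos = (-1, -6); dR² = 80
sL = 90/128 = 45/64
sR = 90/80 = 9/8
mL = -1/2·sL + 0·sR = -45/128
mR = -1·sL + -1/2·sR = -81/64

45/64 9/8 -45/128 -81/64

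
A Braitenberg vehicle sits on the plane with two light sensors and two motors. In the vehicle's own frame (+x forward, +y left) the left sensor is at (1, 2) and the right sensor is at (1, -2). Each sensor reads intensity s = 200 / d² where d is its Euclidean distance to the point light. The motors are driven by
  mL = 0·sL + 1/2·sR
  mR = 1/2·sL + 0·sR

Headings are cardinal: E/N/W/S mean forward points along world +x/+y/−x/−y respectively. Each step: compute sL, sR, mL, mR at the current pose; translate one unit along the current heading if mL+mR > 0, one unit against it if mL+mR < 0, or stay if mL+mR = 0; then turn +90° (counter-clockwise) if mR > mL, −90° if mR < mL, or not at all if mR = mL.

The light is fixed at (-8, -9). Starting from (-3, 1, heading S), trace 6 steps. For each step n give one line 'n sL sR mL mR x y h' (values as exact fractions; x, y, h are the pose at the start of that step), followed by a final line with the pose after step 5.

n=0: pose=(-3,1,S); sL=20/13, sR=20/9; mL=10/9, mR=10/13; mL+mR=220/117 → advance +1; mR−mL=-40/117 → turn -1·90°
n=1: pose=(-3,0,W); sL=40/13, sR=200/137; mL=100/137, mR=20/13; mL+mR=4040/1781 → advance +1; mR−mL=1440/1781 → turn +1·90°
n=2: pose=(-4,0,S); sL=2, sR=50/17; mL=25/17, mR=1; mL+mR=42/17 → advance +1; mR−mL=-8/17 → turn -1·90°
n=3: pose=(-4,-1,W); sL=40/9, sR=200/109; mL=100/109, mR=20/9; mL+mR=3080/981 → advance +1; mR−mL=1280/981 → turn +1·90°
n=4: pose=(-5,-1,S); sL=100/37, sR=4; mL=2, mR=50/37; mL+mR=124/37 → advance +1; mR−mL=-24/37 → turn -1·90°
n=5: pose=(-5,-2,W); sL=200/29, sR=40/17; mL=20/17, mR=100/29; mL+mR=2280/493 → advance +1; mR−mL=1120/493 → turn +1·90°

0 20/13 20/9 10/9 10/13 -3 1 S
1 40/13 200/137 100/137 20/13 -3 0 W
2 2 50/17 25/17 1 -4 0 S
3 40/9 200/109 100/109 20/9 -4 -1 W
4 100/37 4 2 50/37 -5 -1 S
5 200/29 40/17 20/17 100/29 -5 -2 W
final -6 -2 S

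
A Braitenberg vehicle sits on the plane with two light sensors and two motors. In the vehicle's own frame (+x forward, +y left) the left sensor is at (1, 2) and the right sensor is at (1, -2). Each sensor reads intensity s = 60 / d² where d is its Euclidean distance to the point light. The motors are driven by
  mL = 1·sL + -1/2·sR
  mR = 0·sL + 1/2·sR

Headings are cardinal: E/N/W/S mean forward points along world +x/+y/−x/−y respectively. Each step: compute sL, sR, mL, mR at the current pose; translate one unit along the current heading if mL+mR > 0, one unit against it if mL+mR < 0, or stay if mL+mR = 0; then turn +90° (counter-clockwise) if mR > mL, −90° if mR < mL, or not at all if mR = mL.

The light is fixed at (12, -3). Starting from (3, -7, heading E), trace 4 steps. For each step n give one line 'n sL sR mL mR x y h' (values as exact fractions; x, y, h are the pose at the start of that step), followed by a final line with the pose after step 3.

n=0: pose=(3,-7,E); sL=15/17, sR=3/5; mL=99/170, mR=3/10; mL+mR=15/17 → advance +1; mR−mL=-24/85 → turn -1·90°
n=1: pose=(4,-7,S); sL=60/61, sR=12/25; mL=1134/1525, mR=6/25; mL+mR=60/61 → advance +1; mR−mL=-768/1525 → turn -1·90°
n=2: pose=(4,-8,W); sL=6/13, sR=2/3; mL=5/39, mR=1/3; mL+mR=6/13 → advance +1; mR−mL=8/39 → turn +1·90°
n=3: pose=(3,-8,S); sL=12/17, sR=60/157; mL=1374/2669, mR=30/157; mL+mR=12/17 → advance +1; mR−mL=-864/2669 → turn -1·90°

0 15/17 3/5 99/170 3/10 3 -7 E
1 60/61 12/25 1134/1525 6/25 4 -7 S
2 6/13 2/3 5/39 1/3 4 -8 W
3 12/17 60/157 1374/2669 30/157 3 -8 S
final 3 -9 W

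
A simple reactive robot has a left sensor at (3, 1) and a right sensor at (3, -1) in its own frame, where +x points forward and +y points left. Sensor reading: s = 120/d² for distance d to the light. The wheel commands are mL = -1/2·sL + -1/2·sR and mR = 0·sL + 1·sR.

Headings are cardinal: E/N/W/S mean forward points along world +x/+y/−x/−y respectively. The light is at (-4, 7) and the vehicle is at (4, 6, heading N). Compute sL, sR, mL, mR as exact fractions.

left sensor world pos  = (3, 9); dL² = 53
right sensor world pos = (5, 9); dR² = 85
sL = 120/53 = 120/53
sR = 120/85 = 24/17
mL = -1/2·sL + -1/2·sR = -1656/901
mR = 0·sL + 1·sR = 24/17

120/53 24/17 -1656/901 24/17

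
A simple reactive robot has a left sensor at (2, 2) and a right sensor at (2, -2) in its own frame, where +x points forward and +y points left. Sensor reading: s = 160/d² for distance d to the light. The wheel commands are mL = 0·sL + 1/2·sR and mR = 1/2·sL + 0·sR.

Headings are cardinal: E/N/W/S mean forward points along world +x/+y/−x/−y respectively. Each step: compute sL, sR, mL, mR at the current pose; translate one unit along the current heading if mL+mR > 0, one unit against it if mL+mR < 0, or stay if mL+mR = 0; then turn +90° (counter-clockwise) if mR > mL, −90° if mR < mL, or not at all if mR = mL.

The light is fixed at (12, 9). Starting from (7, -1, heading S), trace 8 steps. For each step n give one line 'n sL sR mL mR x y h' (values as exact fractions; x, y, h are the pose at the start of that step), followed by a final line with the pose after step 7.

0 160/153 160/193 80/193 80/153 7 -1 S
1 16/9 80/89 40/89 8/9 7 -2 E
2 160/117 32/17 16/17 80/117 8 -2 N
3 40/17 40/37 20/37 20/17 8 -1 E
4 160/89 32/13 16/13 80/89 9 -1 N
5 16/5 80/61 40/61 8/5 9 0 E
6 32/13 160/49 80/49 16/13 10 0 N
7 40/9 8/5 4/5 20/9 10 1 E
final 11 1 N

n=0: pose=(7,-1,S); sL=160/153, sR=160/193; mL=80/193, mR=80/153; mL+mR=27680/29529 → advance +1; mR−mL=3200/29529 → turn +1·90°
n=1: pose=(7,-2,E); sL=16/9, sR=80/89; mL=40/89, mR=8/9; mL+mR=1072/801 → advance +1; mR−mL=352/801 → turn +1·90°
n=2: pose=(8,-2,N); sL=160/117, sR=32/17; mL=16/17, mR=80/117; mL+mR=3232/1989 → advance +1; mR−mL=-512/1989 → turn -1·90°
n=3: pose=(8,-1,E); sL=40/17, sR=40/37; mL=20/37, mR=20/17; mL+mR=1080/629 → advance +1; mR−mL=400/629 → turn +1·90°
n=4: pose=(9,-1,N); sL=160/89, sR=32/13; mL=16/13, mR=80/89; mL+mR=2464/1157 → advance +1; mR−mL=-384/1157 → turn -1·90°
n=5: pose=(9,0,E); sL=16/5, sR=80/61; mL=40/61, mR=8/5; mL+mR=688/305 → advance +1; mR−mL=288/305 → turn +1·90°
n=6: pose=(10,0,N); sL=32/13, sR=160/49; mL=80/49, mR=16/13; mL+mR=1824/637 → advance +1; mR−mL=-256/637 → turn -1·90°
n=7: pose=(10,1,E); sL=40/9, sR=8/5; mL=4/5, mR=20/9; mL+mR=136/45 → advance +1; mR−mL=64/45 → turn +1·90°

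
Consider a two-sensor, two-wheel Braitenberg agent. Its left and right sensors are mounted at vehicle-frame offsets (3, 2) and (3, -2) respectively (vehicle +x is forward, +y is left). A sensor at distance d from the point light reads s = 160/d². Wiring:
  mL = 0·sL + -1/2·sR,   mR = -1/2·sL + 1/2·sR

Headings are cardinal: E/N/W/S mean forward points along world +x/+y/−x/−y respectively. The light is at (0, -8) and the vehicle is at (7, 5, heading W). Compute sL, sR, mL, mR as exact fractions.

160/137 160/241 -80/241 -8320/33017

left sensor world pos  = (4, 3); dL² = 137
right sensor world pos = (4, 7); dR² = 241
sL = 160/137 = 160/137
sR = 160/241 = 160/241
mL = 0·sL + -1/2·sR = -80/241
mR = -1/2·sL + 1/2·sR = -8320/33017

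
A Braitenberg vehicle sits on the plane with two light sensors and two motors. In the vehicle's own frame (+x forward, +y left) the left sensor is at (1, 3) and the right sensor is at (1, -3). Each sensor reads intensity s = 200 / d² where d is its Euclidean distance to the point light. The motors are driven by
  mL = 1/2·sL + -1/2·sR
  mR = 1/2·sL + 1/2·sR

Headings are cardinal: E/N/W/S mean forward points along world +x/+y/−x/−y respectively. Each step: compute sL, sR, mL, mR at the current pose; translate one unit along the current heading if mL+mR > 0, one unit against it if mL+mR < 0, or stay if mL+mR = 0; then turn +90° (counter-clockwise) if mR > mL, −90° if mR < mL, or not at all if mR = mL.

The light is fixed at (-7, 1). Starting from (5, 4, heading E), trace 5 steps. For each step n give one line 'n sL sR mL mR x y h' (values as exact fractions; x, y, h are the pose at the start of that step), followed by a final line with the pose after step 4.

0 40/41 200/169 -720/6929 7480/6929 5 4 E
1 50/29 25/34 975/1972 2425/1972 6 4 N
2 40/29 200/193 960/5597 6760/5597 6 5 W
3 100/117 20/9 -80/117 20/13 5 5 S
4 40/41 200/169 -720/6929 7480/6929 5 4 E
final 6 4 N

n=0: pose=(5,4,E); sL=40/41, sR=200/169; mL=-720/6929, mR=7480/6929; mL+mR=40/41 → advance +1; mR−mL=200/169 → turn +1·90°
n=1: pose=(6,4,N); sL=50/29, sR=25/34; mL=975/1972, mR=2425/1972; mL+mR=50/29 → advance +1; mR−mL=25/34 → turn +1·90°
n=2: pose=(6,5,W); sL=40/29, sR=200/193; mL=960/5597, mR=6760/5597; mL+mR=40/29 → advance +1; mR−mL=200/193 → turn +1·90°
n=3: pose=(5,5,S); sL=100/117, sR=20/9; mL=-80/117, mR=20/13; mL+mR=100/117 → advance +1; mR−mL=20/9 → turn +1·90°
n=4: pose=(5,4,E); sL=40/41, sR=200/169; mL=-720/6929, mR=7480/6929; mL+mR=40/41 → advance +1; mR−mL=200/169 → turn +1·90°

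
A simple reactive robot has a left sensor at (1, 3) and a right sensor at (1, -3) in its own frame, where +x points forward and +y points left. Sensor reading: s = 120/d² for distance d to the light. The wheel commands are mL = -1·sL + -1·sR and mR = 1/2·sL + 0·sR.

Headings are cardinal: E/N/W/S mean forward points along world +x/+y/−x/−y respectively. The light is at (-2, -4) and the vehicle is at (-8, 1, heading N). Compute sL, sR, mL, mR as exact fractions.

left sensor world pos  = (-11, 2); dL² = 117
right sensor world pos = (-5, 2); dR² = 45
sL = 120/117 = 40/39
sR = 120/45 = 8/3
mL = -1·sL + -1·sR = -48/13
mR = 1/2·sL + 0·sR = 20/39

40/39 8/3 -48/13 20/39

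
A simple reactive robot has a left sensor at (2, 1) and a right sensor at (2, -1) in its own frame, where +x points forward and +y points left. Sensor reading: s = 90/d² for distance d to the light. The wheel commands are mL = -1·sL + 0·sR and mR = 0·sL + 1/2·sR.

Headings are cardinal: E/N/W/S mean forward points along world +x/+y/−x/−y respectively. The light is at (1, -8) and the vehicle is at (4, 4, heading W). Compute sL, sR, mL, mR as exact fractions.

45/61 9/17 -45/61 9/34

left sensor world pos  = (2, 3); dL² = 122
right sensor world pos = (2, 5); dR² = 170
sL = 90/122 = 45/61
sR = 90/170 = 9/17
mL = -1·sL + 0·sR = -45/61
mR = 0·sL + 1/2·sR = 9/34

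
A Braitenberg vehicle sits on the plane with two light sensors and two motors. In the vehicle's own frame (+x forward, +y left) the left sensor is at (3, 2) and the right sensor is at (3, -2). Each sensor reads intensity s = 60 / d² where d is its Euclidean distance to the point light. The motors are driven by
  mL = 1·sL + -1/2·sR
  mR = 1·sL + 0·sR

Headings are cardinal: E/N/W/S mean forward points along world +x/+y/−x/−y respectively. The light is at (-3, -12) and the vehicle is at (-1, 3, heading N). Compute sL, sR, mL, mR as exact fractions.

5/27 3/17 89/918 5/27

left sensor world pos  = (-3, 6); dL² = 324
right sensor world pos = (1, 6); dR² = 340
sL = 60/324 = 5/27
sR = 60/340 = 3/17
mL = 1·sL + -1/2·sR = 89/918
mR = 1·sL + 0·sR = 5/27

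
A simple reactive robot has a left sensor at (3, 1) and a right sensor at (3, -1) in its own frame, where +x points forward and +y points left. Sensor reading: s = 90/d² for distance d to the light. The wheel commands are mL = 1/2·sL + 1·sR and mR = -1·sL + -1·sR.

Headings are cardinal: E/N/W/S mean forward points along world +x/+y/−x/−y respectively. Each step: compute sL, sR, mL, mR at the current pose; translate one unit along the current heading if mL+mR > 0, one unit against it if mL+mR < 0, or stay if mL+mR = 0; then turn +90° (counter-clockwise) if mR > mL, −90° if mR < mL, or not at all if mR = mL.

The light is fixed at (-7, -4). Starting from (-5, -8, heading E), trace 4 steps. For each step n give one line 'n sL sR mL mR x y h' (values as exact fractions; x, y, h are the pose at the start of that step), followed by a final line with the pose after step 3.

n=0: pose=(-5,-8,E); sL=45/17, sR=9/5; mL=531/170, mR=-378/85; mL+mR=-45/34 → advance -1; mR−mL=-1287/170 → turn -1·90°
n=1: pose=(-6,-8,S); sL=90/53, sR=90/49; mL=6975/2597, mR=-9180/2597; mL+mR=-45/53 → advance -1; mR−mL=-16155/2597 → turn -1·90°
n=2: pose=(-6,-7,W); sL=9/2, sR=45/4; mL=27/2, mR=-63/4; mL+mR=-9/4 → advance -1; mR−mL=-117/4 → turn -1·90°
n=3: pose=(-5,-7,N); sL=90, sR=10; mL=55, mR=-100; mL+mR=-45 → advance -1; mR−mL=-155 → turn -1·90°

0 45/17 9/5 531/170 -378/85 -5 -8 E
1 90/53 90/49 6975/2597 -9180/2597 -6 -8 S
2 9/2 45/4 27/2 -63/4 -6 -7 W
3 90 10 55 -100 -5 -7 N
final -5 -8 E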